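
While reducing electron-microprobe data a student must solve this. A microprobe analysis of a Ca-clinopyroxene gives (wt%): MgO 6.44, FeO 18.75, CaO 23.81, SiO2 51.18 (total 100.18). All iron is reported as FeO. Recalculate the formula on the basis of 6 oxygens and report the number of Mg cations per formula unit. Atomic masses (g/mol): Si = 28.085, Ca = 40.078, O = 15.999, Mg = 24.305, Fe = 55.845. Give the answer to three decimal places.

0.376 Mg apfu

MgO: 6.44/40.304 = 0.15979 mol → 0.15979 mol Mg, 0.15979 mol O.
FeO: 18.75/71.844 = 0.26098 mol → 0.26098 mol Fe, 0.26098 mol O.
CaO: 23.81/56.077 = 0.42459 mol → 0.42459 mol Ca, 0.42459 mol O.
SiO2: 51.18/60.083 = 0.85182 mol → 0.85182 mol Si, 1.70364 mol O.
Total oxygen = 2.54900 mol. Normalization factor = 6/2.54900 = 2.35386.
Mg per 6 O = 0.15979 × 2.35386 = 0.376.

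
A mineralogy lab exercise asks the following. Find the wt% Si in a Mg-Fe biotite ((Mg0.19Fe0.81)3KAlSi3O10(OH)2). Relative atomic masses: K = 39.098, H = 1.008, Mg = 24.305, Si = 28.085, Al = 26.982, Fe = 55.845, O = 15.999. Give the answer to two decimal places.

Formula mass = 0.57·24.305 + 2.43·55.845 + 1·39.098 + 1·26.982 + 3·28.085 + 12·15.999 + 2·1.008 = 493.896 g/mol, of which 84.255 g is Si.
So Si makes up 84.255/493.896 = 0.1706 of the mass, i.e. 17.06%.

17.06 wt%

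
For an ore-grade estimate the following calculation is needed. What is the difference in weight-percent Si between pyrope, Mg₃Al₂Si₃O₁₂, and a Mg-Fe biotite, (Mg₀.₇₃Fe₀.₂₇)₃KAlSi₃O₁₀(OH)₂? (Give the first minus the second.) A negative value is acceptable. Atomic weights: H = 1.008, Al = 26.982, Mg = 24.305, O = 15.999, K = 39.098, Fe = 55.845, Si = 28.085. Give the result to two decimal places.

1.87 percentage points

M(Mg₃Al₂Si₃O₁₂) = 403.122 g/mol, so wt% Si = 84.255/403.122 × 100 = 20.90%.
M((Mg₀.₇₃Fe₀.₂₇)₃KAlSi₃O₁₀(OH)₂) = 442.801 g/mol, so wt% Si = 84.255/442.801 × 100 = 19.03%.
20.90 − 19.03 = 1.87 pp.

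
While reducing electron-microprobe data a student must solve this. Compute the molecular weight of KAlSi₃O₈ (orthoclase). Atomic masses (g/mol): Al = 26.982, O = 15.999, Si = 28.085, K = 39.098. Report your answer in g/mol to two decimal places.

M = 1·39.098 + 1·26.982 + 3·28.085 + 8·15.999

278.33 g/mol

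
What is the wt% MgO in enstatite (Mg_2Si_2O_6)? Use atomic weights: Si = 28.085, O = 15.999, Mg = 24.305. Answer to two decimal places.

Molar mass of Mg_2Si_2O_6 = 2·24.305 + 2·28.085 + 6·15.999 = 200.774 g/mol.
Each formula unit contains 2 Mg, equivalent to 2/1 = 2.0000 mol MgO.
M(MgO) = 1×24.305 + 1×15.999 = 40.304 g/mol.
Mass of MgO per formula unit = 2.0000 × 40.304 = 80.608 g.
MgO wt% = 80.608 / 200.774 × 100 = 40.15%.

40.15 wt%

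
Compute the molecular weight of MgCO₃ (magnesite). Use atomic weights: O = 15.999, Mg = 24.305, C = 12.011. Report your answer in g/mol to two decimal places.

84.31 g/mol

The formula mass is the sum 1*24.305 + 1*12.011 + 3*15.999.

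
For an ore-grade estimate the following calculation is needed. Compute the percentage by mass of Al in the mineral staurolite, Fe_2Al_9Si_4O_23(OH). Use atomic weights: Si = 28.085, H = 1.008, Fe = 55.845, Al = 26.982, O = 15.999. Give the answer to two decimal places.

28.51 mass %

Formula mass = 2*55.845 + 9*26.982 + 4*28.085 + 24*15.999 + 1*1.008 = 851.852 g/mol, of which 242.838 g is Al.
So Al makes up 242.838/851.852 = 0.2851 of the mass, i.e. 28.51%.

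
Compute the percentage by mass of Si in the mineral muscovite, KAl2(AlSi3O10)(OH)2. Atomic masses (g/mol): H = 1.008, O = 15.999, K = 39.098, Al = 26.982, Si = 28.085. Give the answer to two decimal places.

21.15 weight percent

Molar mass of KAl2(AlSi3O10)(OH)2: 1·39.098 + 3·26.982 + 3·28.085 + 12·15.999 + 2·1.008 = 398.303 g/mol.
Mass of Si per formula unit: 3 × 28.085 = 84.255 g.
Weight fraction Si = 84.255 / 398.303 = 0.2115.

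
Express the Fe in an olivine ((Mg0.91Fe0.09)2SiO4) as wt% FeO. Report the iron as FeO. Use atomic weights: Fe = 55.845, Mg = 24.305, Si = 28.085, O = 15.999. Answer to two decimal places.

Molar mass of (Mg0.91Fe0.09)2SiO4 = 1.82*24.305 + 0.18*55.845 + 1*28.085 + 4*15.999 = 146.368 g/mol.
Each formula unit contains 0.18 Fe, equivalent to 0.18/1 = 0.1800 mol FeO.
M(FeO) = 1×55.845 + 1×15.999 = 71.844 g/mol.
Mass of FeO per formula unit = 0.1800 × 71.844 = 12.932 g.
FeO wt% = 12.932 / 146.368 × 100 = 8.84%.

8.84 wt%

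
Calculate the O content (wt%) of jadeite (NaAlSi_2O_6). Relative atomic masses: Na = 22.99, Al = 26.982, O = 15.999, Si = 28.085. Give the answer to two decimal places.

47.49 wt%

Formula mass = 1·22.99 + 1·26.982 + 2·28.085 + 6·15.999 = 202.136 g/mol, of which 95.994 g is O.
So O makes up 95.994/202.136 = 0.4749 of the mass, i.e. 47.49%.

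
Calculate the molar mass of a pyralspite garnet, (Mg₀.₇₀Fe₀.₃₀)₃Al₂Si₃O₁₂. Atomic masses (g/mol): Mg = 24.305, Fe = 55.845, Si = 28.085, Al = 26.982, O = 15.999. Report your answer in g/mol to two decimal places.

Mg: 2.10 × 24.305 = 51.0405
Fe: 0.90 × 55.845 = 50.2605
Al: 2 × 26.982 = 53.9640
Si: 3 × 28.085 = 84.2550
O: 12 × 15.999 = 191.9880
Summing the contributions gives the formula mass.

431.51 g/mol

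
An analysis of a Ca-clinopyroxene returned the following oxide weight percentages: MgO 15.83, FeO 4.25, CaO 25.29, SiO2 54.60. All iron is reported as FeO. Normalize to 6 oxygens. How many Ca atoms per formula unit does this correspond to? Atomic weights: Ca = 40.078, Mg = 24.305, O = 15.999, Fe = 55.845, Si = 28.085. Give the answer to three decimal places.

0.995 Ca apfu

MgO (M=40.304): mol = 0.39276; Mg = 0.39276, O = 0.39276.
FeO (M=71.844): mol = 0.05916; Fe = 0.05916, O = 0.05916.
CaO (M=56.077): mol = 0.45099; Ca = 0.45099, O = 0.45099.
SiO2 (M=60.083): mol = 0.90874; Si = 0.90874, O = 1.81748.
ΣO = 2.72039; factor = 6/ΣO = 2.20557.
Ca apfu = 0.45099 × 2.20557 = 0.995.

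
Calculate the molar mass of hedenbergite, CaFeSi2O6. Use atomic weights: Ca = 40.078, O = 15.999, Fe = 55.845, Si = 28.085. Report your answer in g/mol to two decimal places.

248.09 g/mol

Ca: 1 × 40.078 = 40.0780
Fe: 1 × 55.845 = 55.8450
Si: 2 × 28.085 = 56.1700
O: 6 × 15.999 = 95.9940
Summing the contributions gives the formula mass.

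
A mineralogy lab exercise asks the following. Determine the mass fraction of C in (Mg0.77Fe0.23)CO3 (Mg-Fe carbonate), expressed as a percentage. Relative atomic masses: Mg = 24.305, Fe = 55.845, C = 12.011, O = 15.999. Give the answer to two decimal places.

Formula mass = 0.77·24.305 + 0.23·55.845 + 1·12.011 + 3·15.999 = 91.567 g/mol, of which 12.011 g is C.
So C makes up 12.011/91.567 = 0.1312 of the mass, i.e. 13.12%.

13.12 weight percent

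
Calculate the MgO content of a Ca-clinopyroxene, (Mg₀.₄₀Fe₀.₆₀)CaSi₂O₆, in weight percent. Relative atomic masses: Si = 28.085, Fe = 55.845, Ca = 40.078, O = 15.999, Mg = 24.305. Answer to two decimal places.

6.85 wt%

M((Mg₀.₄₀Fe₀.₆₀)CaSi₂O₆) = 235.471 g/mol; M(MgO) = 40.304 g/mol.
Moles MgO per formula unit = 0.40 Mg ÷ 1 = 0.4000.
MgO fraction = (0.4000 × 40.304) / 235.471 = 16.122/235.471 = 0.0685.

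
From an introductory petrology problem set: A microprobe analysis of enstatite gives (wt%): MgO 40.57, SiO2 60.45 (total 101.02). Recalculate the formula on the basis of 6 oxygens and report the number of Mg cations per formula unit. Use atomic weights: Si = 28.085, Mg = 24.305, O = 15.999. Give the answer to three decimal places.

MgO: 40.57/40.304 = 1.00660 mol → 1.00660 mol Mg, 1.00660 mol O.
SiO2: 60.45/60.083 = 1.00611 mol → 1.00611 mol Si, 2.01222 mol O.
Total oxygen = 3.01882 mol. Normalization factor = 6/3.01882 = 1.98753.
Mg per 6 O = 1.00660 × 1.98753 = 2.001.

2.001 Mg apfu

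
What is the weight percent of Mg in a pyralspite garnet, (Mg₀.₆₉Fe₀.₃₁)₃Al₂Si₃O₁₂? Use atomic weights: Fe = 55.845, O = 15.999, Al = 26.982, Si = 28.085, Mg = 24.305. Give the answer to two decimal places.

11.63 wt%

Molar mass of (Mg₀.₆₉Fe₀.₃₁)₃Al₂Si₃O₁₂: 2.07*24.305 + 0.93*55.845 + 2*26.982 + 3*28.085 + 12*15.999 = 432.454 g/mol.
Mass of Mg per formula unit: 2.07 × 24.305 = 50.311 g.
Weight fraction Mg = 50.311 / 432.454 = 0.1163.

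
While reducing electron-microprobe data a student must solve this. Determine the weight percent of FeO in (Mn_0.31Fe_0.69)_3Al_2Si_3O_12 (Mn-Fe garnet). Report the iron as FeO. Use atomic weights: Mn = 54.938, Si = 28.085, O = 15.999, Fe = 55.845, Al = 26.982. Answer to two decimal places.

29.93 wt%

Formula mass = 496.898 g/mol.
2.07 Fe → 2.0700 mol FeO per formula unit; M(FeO) = 71.844, so FeO mass = 148.717 g.
148.717/496.898 × 100 = 29.93 wt%.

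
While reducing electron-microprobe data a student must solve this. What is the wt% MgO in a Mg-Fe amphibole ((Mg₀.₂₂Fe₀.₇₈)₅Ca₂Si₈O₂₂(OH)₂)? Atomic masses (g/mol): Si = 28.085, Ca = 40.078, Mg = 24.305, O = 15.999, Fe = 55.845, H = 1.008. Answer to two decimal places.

4.74 wt%

Formula mass = 935.359 g/mol.
1.10 Mg → 1.1000 mol MgO per formula unit; M(MgO) = 40.304, so MgO mass = 44.334 g.
44.334/935.359 × 100 = 4.74 wt%.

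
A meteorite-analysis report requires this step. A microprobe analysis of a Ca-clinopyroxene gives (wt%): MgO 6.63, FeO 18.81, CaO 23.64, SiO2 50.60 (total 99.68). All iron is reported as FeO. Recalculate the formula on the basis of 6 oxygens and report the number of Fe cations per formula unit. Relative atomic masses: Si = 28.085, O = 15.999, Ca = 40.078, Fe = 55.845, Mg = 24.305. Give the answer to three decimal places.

MgO: 6.63/40.304 = 0.16450 mol → 0.16450 mol Mg, 0.16450 mol O.
FeO: 18.81/71.844 = 0.26182 mol → 0.26182 mol Fe, 0.26182 mol O.
CaO: 23.64/56.077 = 0.42156 mol → 0.42156 mol Ca, 0.42156 mol O.
SiO2: 50.60/60.083 = 0.84217 mol → 0.84217 mol Si, 1.68434 mol O.
Total oxygen = 2.53222 mol. Normalization factor = 6/2.53222 = 2.36946.
Fe per 6 O = 0.26182 × 2.36946 = 0.620.

0.620 Fe apfu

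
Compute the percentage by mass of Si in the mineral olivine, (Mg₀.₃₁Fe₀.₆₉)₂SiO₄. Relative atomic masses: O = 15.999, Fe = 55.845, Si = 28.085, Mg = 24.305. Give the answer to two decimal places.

Molar mass of (Mg₀.₃₁Fe₀.₆₉)₂SiO₄: 0.62×24.305 + 1.38×55.845 + 1×28.085 + 4×15.999 = 184.216 g/mol.
Mass of Si per formula unit: 1 × 28.085 = 28.085 g.
Weight fraction Si = 28.085 / 184.216 = 0.1525.

15.25 wt%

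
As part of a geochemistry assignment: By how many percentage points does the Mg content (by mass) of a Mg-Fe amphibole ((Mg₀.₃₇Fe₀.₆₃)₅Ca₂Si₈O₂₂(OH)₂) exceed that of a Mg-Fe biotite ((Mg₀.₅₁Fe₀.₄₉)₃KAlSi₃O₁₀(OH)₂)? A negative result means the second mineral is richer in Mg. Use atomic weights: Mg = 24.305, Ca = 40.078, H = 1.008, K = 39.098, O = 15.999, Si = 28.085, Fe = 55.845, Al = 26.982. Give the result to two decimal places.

M((Mg₀.₃₇Fe₀.₆₃)₅Ca₂Si₈O₂₂(OH)₂) = 911.704 g/mol, so wt% Mg = 44.964/911.704 × 100 = 4.93%.
M((Mg₀.₅₁Fe₀.₄₉)₃KAlSi₃O₁₀(OH)₂) = 463.618 g/mol, so wt% Mg = 37.187/463.618 × 100 = 8.02%.
4.93 − 8.02 = -3.09 pp.

-3.09 percentage points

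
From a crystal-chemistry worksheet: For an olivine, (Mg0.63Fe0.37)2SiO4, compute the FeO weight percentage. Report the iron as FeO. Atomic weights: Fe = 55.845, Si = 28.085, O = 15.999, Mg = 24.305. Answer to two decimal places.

32.41 wt%

Molar mass of (Mg0.63Fe0.37)2SiO4 = 1.26*24.305 + 0.74*55.845 + 1*28.085 + 4*15.999 = 164.031 g/mol.
Each formula unit contains 0.74 Fe, equivalent to 0.74/1 = 0.7400 mol FeO.
M(FeO) = 1×55.845 + 1×15.999 = 71.844 g/mol.
Mass of FeO per formula unit = 0.7400 × 71.844 = 53.165 g.
FeO wt% = 53.165 / 164.031 × 100 = 32.41%.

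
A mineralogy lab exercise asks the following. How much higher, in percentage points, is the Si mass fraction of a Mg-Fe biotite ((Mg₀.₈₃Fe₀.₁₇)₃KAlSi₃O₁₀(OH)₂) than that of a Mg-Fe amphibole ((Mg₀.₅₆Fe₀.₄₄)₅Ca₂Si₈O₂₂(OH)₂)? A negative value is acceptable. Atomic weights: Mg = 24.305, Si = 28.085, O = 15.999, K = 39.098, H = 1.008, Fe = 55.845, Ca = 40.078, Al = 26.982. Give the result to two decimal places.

First mineral: 84.255 g Si in 433.339 g formula = 19.44 wt% Si.
Second mineral: 224.680 g Si in 881.741 g formula = 25.48 wt% Si.
19.44% − 25.48% gives a difference of -6.04 percentage points.

-6.04 percentage points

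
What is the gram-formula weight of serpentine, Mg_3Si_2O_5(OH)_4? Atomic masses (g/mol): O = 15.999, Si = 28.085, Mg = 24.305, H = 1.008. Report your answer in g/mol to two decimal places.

Mg: 3 × 24.305 = 72.9150
Si: 2 × 28.085 = 56.1700
O: 9 × 15.999 = 143.9910
H: 4 × 1.008 = 4.0320
Summing the contributions gives the formula mass.

277.11 g/mol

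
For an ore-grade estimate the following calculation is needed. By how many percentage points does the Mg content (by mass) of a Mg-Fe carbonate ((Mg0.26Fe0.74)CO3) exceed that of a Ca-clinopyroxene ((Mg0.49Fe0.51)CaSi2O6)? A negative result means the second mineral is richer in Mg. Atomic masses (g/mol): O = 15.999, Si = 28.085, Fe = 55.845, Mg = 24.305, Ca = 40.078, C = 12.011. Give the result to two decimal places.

First mineral: 6.319 g Mg in 107.653 g formula = 5.87 wt% Mg.
Second mineral: 11.909 g Mg in 232.632 g formula = 5.12 wt% Mg.
5.87% − 5.12% gives a difference of 0.75 percentage points.

0.75 percentage points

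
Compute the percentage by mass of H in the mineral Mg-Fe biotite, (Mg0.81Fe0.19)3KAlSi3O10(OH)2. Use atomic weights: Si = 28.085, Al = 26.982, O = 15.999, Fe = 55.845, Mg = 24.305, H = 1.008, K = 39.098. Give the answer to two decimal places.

0.46 mass %

M((Mg0.81Fe0.19)3KAlSi3O10(OH)2) = 435.232 g/mol.
H contributes 2 × 1.008 = 2.016 g per mole.
2.016/435.232 = 0.0046 → 0.46%.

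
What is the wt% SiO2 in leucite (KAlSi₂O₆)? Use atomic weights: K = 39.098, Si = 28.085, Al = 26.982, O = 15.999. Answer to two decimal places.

Formula mass = 218.244 g/mol.
2 Si → 2.0000 mol SiO2 per formula unit; M(SiO2) = 60.083, so SiO2 mass = 120.166 g.
120.166/218.244 × 100 = 55.06 wt%.

55.06 wt%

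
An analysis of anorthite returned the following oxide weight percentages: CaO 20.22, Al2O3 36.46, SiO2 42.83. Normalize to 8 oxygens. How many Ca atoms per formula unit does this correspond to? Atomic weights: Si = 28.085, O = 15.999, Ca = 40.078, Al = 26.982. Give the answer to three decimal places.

1.009 Ca apfu

CaO: 20.22/56.077 = 0.36058 mol → 0.36058 mol Ca, 0.36058 mol O.
Al2O3: 36.46/101.961 = 0.35759 mol → 0.71518 mol Al, 1.07277 mol O.
SiO2: 42.83/60.083 = 0.71285 mol → 0.71285 mol Si, 1.42570 mol O.
Total oxygen = 2.85905 mol. Normalization factor = 8/2.85905 = 2.79813.
Ca per 8 O = 0.36058 × 2.79813 = 1.009.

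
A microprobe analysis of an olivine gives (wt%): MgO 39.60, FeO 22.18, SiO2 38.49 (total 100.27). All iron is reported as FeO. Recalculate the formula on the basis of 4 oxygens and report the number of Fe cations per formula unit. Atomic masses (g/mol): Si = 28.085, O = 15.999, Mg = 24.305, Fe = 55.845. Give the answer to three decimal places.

0.480 Fe apfu

MgO: 39.60/40.304 = 0.98253 mol → 0.98253 mol Mg, 0.98253 mol O.
FeO: 22.18/71.844 = 0.30872 mol → 0.30872 mol Fe, 0.30872 mol O.
SiO2: 38.49/60.083 = 0.64061 mol → 0.64061 mol Si, 1.28122 mol O.
Total oxygen = 2.57247 mol. Normalization factor = 4/2.57247 = 1.55493.
Fe per 4 O = 0.30872 × 1.55493 = 0.480.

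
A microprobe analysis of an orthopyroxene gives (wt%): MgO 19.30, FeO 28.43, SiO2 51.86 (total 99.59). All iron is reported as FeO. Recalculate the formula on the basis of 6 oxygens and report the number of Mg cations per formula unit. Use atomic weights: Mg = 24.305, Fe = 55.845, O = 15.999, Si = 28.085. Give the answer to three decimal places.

1.105 Mg apfu

MgO: 19.30/40.304 = 0.47886 mol → 0.47886 mol Mg, 0.47886 mol O.
FeO: 28.43/71.844 = 0.39572 mol → 0.39572 mol Fe, 0.39572 mol O.
SiO2: 51.86/60.083 = 0.86314 mol → 0.86314 mol Si, 1.72628 mol O.
Total oxygen = 2.60086 mol. Normalization factor = 6/2.60086 = 2.30693.
Mg per 6 O = 0.47886 × 2.30693 = 1.105.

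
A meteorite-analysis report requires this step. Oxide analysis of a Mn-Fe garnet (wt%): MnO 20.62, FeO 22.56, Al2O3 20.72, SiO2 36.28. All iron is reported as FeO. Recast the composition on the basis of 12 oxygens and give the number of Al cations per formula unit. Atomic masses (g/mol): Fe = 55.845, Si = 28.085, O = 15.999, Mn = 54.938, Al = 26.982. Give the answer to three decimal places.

20.62 wt% MnO ÷ 70.937 g/mol = 0.29068 mol, giving 0.29068 Mn and 0.29068 O.
22.56 wt% FeO ÷ 71.844 g/mol = 0.31401 mol, giving 0.31401 Fe and 0.31401 O.
20.72 wt% Al2O3 ÷ 101.961 g/mol = 0.20321 mol, giving 0.40642 Al and 0.60963 O.
36.28 wt% SiO2 ÷ 60.083 g/mol = 0.60383 mol, giving 0.60383 Si and 1.20766 O.
Oxygen sums to 2.42198; scaling by 12/2.42198 = 4.95462 puts the formula on 12 O.
Al: 0.40642 × 4.95462 = 2.014 atoms per formula unit.

2.014 Al apfu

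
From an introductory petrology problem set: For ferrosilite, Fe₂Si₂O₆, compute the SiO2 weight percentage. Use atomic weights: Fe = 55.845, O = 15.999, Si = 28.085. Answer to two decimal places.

Formula mass = 263.854 g/mol.
2 Si → 2.0000 mol SiO2 per formula unit; M(SiO2) = 60.083, so SiO2 mass = 120.166 g.
120.166/263.854 × 100 = 45.54 wt%.

45.54 wt%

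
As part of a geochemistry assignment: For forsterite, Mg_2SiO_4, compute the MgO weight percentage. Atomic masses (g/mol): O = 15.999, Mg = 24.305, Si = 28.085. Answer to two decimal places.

57.29 wt%

Formula mass = 140.691 g/mol.
2 Mg → 2.0000 mol MgO per formula unit; M(MgO) = 40.304, so MgO mass = 80.608 g.
80.608/140.691 × 100 = 57.29 wt%.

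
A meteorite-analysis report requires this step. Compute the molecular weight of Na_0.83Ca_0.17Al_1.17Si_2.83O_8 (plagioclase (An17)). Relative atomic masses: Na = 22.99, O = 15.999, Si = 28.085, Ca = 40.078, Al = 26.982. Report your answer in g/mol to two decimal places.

264.94 g/mol

The formula mass is the sum 0.83·22.99 + 0.17·40.078 + 1.17·26.982 + 2.83·28.085 + 8·15.999.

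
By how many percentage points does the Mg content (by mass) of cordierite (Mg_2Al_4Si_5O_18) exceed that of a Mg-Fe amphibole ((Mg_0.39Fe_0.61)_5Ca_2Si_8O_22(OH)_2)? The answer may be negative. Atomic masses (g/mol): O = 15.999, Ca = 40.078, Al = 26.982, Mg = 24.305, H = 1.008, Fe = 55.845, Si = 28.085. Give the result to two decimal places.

3.09 percentage points

Mg in Mg_2Al_4Si_5O_18: molar mass 584.945 g/mol; 2×24.305 = 48.610 g → 8.31 wt%.
Mg in (Mg_0.39Fe_0.61)_5Ca_2Si_8O_22(OH)_2: molar mass 908.550 g/mol; 1.95×24.305 = 47.395 g → 5.22 wt%.
Difference = 8.31 − 5.22 = 3.09 percentage points.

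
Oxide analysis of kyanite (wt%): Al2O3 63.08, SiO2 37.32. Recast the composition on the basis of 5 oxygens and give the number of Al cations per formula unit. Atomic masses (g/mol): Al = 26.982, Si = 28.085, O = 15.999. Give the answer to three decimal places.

1.997 Al apfu

Al2O3 (M=101.961): mol = 0.61867; Al = 1.23734, O = 1.85601.
SiO2 (M=60.083): mol = 0.62114; Si = 0.62114, O = 1.24228.
ΣO = 3.09829; factor = 5/ΣO = 1.61379.
Al apfu = 1.23734 × 1.61379 = 1.997.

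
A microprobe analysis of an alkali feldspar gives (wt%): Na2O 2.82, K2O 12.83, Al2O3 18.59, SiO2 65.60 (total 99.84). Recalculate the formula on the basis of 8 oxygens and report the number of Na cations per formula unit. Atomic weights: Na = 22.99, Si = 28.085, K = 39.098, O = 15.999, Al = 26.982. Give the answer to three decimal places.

2.82 wt% Na2O ÷ 61.979 g/mol = 0.04550 mol, giving 0.09100 Na and 0.04550 O.
12.83 wt% K2O ÷ 94.195 g/mol = 0.13621 mol, giving 0.27242 K and 0.13621 O.
18.59 wt% Al2O3 ÷ 101.961 g/mol = 0.18232 mol, giving 0.36464 Al and 0.54696 O.
65.60 wt% SiO2 ÷ 60.083 g/mol = 1.09182 mol, giving 1.09182 Si and 2.18364 O.
Oxygen sums to 2.91231; scaling by 8/2.91231 = 2.74696 puts the formula on 8 O.
Na: 0.09100 × 2.74696 = 0.250 atoms per formula unit.

0.250 Na apfu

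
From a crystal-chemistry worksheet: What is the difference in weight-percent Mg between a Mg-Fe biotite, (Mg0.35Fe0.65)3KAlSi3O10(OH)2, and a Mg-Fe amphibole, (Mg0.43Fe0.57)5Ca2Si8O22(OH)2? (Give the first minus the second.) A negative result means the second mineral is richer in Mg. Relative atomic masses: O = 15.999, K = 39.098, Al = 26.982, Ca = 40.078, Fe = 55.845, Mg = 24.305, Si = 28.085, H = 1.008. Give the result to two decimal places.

-0.46 percentage points

First mineral: 25.520 g Mg in 478.757 g formula = 5.33 wt% Mg.
Second mineral: 52.256 g Mg in 902.242 g formula = 5.79 wt% Mg.
5.33% − 5.79% gives a difference of -0.46 percentage points.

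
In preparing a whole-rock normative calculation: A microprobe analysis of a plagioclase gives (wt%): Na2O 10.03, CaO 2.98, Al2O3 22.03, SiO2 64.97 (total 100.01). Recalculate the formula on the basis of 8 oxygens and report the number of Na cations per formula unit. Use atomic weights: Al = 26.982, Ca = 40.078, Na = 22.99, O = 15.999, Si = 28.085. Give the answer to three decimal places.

0.856 Na apfu

Na2O: 10.03/61.979 = 0.16183 mol → 0.32366 mol Na, 0.16183 mol O.
CaO: 2.98/56.077 = 0.05314 mol → 0.05314 mol Ca, 0.05314 mol O.
Al2O3: 22.03/101.961 = 0.21606 mol → 0.43212 mol Al, 0.64818 mol O.
SiO2: 64.97/60.083 = 1.08134 mol → 1.08134 mol Si, 2.16268 mol O.
Total oxygen = 3.02583 mol. Normalization factor = 8/3.02583 = 2.64390.
Na per 8 O = 0.32366 × 2.64390 = 0.856.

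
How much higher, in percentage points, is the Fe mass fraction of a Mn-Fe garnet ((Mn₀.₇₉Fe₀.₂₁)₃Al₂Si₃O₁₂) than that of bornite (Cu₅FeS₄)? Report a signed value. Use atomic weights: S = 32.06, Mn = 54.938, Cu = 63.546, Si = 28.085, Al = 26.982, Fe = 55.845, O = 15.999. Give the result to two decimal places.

First mineral: 35.182 g Fe in 495.592 g formula = 7.10 wt% Fe.
Second mineral: 55.845 g Fe in 501.815 g formula = 11.13 wt% Fe.
7.10% − 11.13% gives a difference of -4.03 percentage points.

-4.03 percentage points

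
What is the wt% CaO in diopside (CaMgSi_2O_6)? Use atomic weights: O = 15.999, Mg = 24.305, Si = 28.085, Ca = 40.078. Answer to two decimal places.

25.90 wt%

Formula mass = 216.547 g/mol.
1 Ca → 1.0000 mol CaO per formula unit; M(CaO) = 56.077, so CaO mass = 56.077 g.
56.077/216.547 × 100 = 25.90 wt%.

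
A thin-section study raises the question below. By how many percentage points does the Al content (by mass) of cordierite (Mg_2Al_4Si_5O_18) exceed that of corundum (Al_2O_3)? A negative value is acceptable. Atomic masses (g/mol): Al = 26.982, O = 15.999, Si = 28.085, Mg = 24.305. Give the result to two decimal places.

Al in Mg_2Al_4Si_5O_18: molar mass 584.945 g/mol; 4×26.982 = 107.928 g → 18.45 wt%.
Al in Al_2O_3: molar mass 101.961 g/mol; 2×26.982 = 53.964 g → 52.93 wt%.
Difference = 18.45 − 52.93 = -34.48 percentage points.

-34.48 percentage points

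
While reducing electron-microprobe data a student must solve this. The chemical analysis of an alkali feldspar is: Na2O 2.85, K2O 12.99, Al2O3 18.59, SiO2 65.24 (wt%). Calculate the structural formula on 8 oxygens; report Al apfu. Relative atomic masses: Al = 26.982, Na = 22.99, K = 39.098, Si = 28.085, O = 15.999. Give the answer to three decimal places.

Na2O: 2.85/61.979 = 0.04598 mol → 0.09196 mol Na, 0.04598 mol O.
K2O: 12.99/94.195 = 0.13791 mol → 0.27582 mol K, 0.13791 mol O.
Al2O3: 18.59/101.961 = 0.18232 mol → 0.36464 mol Al, 0.54696 mol O.
SiO2: 65.24/60.083 = 1.08583 mol → 1.08583 mol Si, 2.17166 mol O.
Total oxygen = 2.90251 mol. Normalization factor = 8/2.90251 = 2.75624.
Al per 8 O = 0.36464 × 2.75624 = 1.005.

1.005 Al apfu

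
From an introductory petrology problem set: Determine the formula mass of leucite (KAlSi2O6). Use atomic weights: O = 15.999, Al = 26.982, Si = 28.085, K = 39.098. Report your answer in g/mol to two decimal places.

218.24 g/mol

K: 1 × 39.098 = 39.0980
Al: 1 × 26.982 = 26.9820
Si: 2 × 28.085 = 56.1700
O: 6 × 15.999 = 95.9940
Summing the contributions gives the formula mass.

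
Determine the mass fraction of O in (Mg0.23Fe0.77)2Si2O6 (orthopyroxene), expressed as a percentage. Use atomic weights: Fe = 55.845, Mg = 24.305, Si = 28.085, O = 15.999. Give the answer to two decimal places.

38.50 weight percent

M((Mg0.23Fe0.77)2Si2O6) = 249.346 g/mol.
O contributes 6 × 15.999 = 95.994 g per mole.
95.994/249.346 = 0.3850 → 38.50%.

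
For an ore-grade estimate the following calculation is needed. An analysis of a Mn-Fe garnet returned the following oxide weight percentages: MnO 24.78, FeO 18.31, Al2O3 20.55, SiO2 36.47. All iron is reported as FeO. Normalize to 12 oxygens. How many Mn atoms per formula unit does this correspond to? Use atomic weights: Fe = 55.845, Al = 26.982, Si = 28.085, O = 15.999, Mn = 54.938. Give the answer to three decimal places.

24.78 wt% MnO ÷ 70.937 g/mol = 0.34932 mol, giving 0.34932 Mn and 0.34932 O.
18.31 wt% FeO ÷ 71.844 g/mol = 0.25486 mol, giving 0.25486 Fe and 0.25486 O.
20.55 wt% Al2O3 ÷ 101.961 g/mol = 0.20155 mol, giving 0.40310 Al and 0.60465 O.
36.47 wt% SiO2 ÷ 60.083 g/mol = 0.60699 mol, giving 0.60699 Si and 1.21398 O.
Oxygen sums to 2.42281; scaling by 12/2.42281 = 4.95293 puts the formula on 12 O.
Mn: 0.34932 × 4.95293 = 1.730 atoms per formula unit.

1.730 Mn apfu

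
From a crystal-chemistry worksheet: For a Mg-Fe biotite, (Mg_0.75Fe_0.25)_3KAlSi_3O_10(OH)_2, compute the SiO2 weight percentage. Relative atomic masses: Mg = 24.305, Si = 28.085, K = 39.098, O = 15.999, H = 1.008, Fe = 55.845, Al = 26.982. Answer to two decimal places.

40.88 wt%

Formula mass = 440.909 g/mol.
3 Si → 3.0000 mol SiO2 per formula unit; M(SiO2) = 60.083, so SiO2 mass = 180.249 g.
180.249/440.909 × 100 = 40.88 wt%.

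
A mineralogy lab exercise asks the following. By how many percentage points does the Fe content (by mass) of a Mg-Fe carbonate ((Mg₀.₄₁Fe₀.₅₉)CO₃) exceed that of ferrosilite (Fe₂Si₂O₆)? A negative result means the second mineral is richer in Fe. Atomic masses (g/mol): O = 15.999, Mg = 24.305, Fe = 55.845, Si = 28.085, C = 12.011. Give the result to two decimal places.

First mineral: 32.949 g Fe in 102.922 g formula = 32.01 wt% Fe.
Second mineral: 111.690 g Fe in 263.854 g formula = 42.33 wt% Fe.
32.01% − 42.33% gives a difference of -10.32 percentage points.

-10.32 percentage points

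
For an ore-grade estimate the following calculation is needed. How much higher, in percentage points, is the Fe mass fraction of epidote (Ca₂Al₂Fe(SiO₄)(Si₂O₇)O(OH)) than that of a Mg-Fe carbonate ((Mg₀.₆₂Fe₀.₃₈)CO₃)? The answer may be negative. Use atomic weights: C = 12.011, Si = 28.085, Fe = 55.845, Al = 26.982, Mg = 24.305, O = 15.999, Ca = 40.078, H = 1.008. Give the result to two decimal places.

First mineral: 55.845 g Fe in 483.215 g formula = 11.56 wt% Fe.
Second mineral: 21.221 g Fe in 96.298 g formula = 22.04 wt% Fe.
11.56% − 22.04% gives a difference of -10.48 percentage points.

-10.48 percentage points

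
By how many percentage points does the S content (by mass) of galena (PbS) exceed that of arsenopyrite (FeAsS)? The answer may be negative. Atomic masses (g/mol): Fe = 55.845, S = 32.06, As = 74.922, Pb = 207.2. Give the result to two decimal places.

-6.29 percentage points

First mineral: 32.060 g S in 239.260 g formula = 13.40 wt% S.
Second mineral: 32.060 g S in 162.827 g formula = 19.69 wt% S.
13.40% − 19.69% gives a difference of -6.29 percentage points.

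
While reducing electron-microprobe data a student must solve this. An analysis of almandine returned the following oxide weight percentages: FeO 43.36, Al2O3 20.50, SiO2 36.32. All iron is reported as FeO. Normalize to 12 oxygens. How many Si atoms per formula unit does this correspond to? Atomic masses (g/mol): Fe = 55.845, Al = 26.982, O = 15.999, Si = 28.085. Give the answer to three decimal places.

3.003 Si apfu

43.36 wt% FeO ÷ 71.844 g/mol = 0.60353 mol, giving 0.60353 Fe and 0.60353 O.
20.50 wt% Al2O3 ÷ 101.961 g/mol = 0.20106 mol, giving 0.40212 Al and 0.60318 O.
36.32 wt% SiO2 ÷ 60.083 g/mol = 0.60450 mol, giving 0.60450 Si and 1.20900 O.
Oxygen sums to 2.41571; scaling by 12/2.41571 = 4.96748 puts the formula on 12 O.
Si: 0.60450 × 4.96748 = 3.003 atoms per formula unit.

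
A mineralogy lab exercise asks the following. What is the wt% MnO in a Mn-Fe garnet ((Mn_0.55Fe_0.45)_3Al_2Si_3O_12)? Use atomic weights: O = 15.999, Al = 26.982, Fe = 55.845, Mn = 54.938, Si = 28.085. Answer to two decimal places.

23.59 wt%

M((Mn_0.55Fe_0.45)_3Al_2Si_3O_12) = 496.245 g/mol; M(MnO) = 70.937 g/mol.
Moles MnO per formula unit = 1.65 Mn ÷ 1 = 1.6500.
MnO fraction = (1.6500 × 70.937) / 496.245 = 117.046/496.245 = 0.2359.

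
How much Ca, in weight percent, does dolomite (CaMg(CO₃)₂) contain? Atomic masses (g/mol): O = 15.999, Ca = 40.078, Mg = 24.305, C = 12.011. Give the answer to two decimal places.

21.73 weight percent

Molar mass of CaMg(CO₃)₂: 1*40.078 + 1*24.305 + 2*12.011 + 6*15.999 = 184.399 g/mol.
Mass of Ca per formula unit: 1 × 40.078 = 40.078 g.
Weight fraction Ca = 40.078 / 184.399 = 0.2173.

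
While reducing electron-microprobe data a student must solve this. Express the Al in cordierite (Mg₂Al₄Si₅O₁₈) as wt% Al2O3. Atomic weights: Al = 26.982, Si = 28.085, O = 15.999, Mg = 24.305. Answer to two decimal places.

34.86 wt%

Molar mass of Mg₂Al₄Si₅O₁₈ = 2×24.305 + 4×26.982 + 5×28.085 + 18×15.999 = 584.945 g/mol.
Each formula unit contains 4 Al, equivalent to 4/2 = 2.0000 mol Al2O3.
M(Al2O3) = 2×26.982 + 3×15.999 = 101.961 g/mol.
Mass of Al2O3 per formula unit = 2.0000 × 101.961 = 203.922 g.
Al2O3 wt% = 203.922 / 584.945 × 100 = 34.86%.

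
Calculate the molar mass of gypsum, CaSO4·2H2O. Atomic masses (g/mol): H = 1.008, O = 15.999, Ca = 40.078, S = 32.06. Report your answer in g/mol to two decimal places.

Ca: 1 × 40.078 = 40.0780
S: 1 × 32.06 = 32.0600
O: 6 × 15.999 = 95.9940
H: 4 × 1.008 = 4.0320
Summing the contributions gives the formula mass.

172.16 g/mol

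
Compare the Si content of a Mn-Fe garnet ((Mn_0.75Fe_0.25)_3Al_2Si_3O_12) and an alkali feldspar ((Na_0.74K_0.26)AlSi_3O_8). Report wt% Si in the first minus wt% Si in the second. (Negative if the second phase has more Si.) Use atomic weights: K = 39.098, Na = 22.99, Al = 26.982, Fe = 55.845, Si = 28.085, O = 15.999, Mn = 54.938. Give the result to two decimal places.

-14.63 percentage points

Si in (Mn_0.75Fe_0.25)_3Al_2Si_3O_12: molar mass 495.701 g/mol; 3×28.085 = 84.255 g → 17.00 wt%.
Si in (Na_0.74K_0.26)AlSi_3O_8: molar mass 266.407 g/mol; 3×28.085 = 84.255 g → 31.63 wt%.
Difference = 17.00 − 31.63 = -14.63 percentage points.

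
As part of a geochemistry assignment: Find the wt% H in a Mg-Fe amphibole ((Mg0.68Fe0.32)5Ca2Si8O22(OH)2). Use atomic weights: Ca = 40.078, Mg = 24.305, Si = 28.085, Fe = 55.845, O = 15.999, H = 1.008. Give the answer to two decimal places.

0.23 wt%

M((Mg0.68Fe0.32)5Ca2Si8O22(OH)2) = 862.817 g/mol.
H contributes 2 × 1.008 = 2.016 g per mole.
2.016/862.817 = 0.0023 → 0.23%.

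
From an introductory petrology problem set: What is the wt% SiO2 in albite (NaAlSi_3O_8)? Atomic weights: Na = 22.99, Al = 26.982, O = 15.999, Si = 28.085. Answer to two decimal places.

Molar mass of NaAlSi_3O_8 = 1×22.99 + 1×26.982 + 3×28.085 + 8×15.999 = 262.219 g/mol.
Each formula unit contains 3 Si, equivalent to 3/1 = 3.0000 mol SiO2.
M(SiO2) = 1×28.085 + 2×15.999 = 60.083 g/mol.
Mass of SiO2 per formula unit = 3.0000 × 60.083 = 180.249 g.
SiO2 wt% = 180.249 / 262.219 × 100 = 68.74%.

68.74 wt%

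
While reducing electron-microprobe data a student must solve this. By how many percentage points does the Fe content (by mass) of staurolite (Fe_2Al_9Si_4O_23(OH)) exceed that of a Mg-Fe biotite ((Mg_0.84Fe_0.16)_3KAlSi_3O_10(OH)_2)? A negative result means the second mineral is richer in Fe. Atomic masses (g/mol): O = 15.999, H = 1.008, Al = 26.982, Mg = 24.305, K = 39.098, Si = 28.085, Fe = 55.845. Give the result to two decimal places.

Fe in Fe_2Al_9Si_4O_23(OH): molar mass 851.852 g/mol; 2×55.845 = 111.690 g → 13.11 wt%.
Fe in (Mg_0.84Fe_0.16)_3KAlSi_3O_10(OH)_2: molar mass 432.393 g/mol; 0.48×55.845 = 26.806 g → 6.20 wt%.
Difference = 13.11 − 6.20 = 6.91 percentage points.

6.91 percentage points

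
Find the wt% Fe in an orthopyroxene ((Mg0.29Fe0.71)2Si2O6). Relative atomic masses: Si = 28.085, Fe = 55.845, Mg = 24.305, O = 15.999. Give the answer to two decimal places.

32.29 mass %

Formula mass = 0.58·24.305 + 1.42·55.845 + 2·28.085 + 6·15.999 = 245.561 g/mol, of which 79.300 g is Fe.
So Fe makes up 79.300/245.561 = 0.3229 of the mass, i.e. 32.29%.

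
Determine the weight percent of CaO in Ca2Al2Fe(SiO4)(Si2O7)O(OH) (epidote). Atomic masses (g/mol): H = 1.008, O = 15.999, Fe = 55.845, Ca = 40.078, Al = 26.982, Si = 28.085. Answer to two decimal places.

M(Ca2Al2Fe(SiO4)(Si2O7)O(OH)) = 483.215 g/mol; M(CaO) = 56.077 g/mol.
Moles CaO per formula unit = 2 Ca ÷ 1 = 2.0000.
CaO fraction = (2.0000 × 56.077) / 483.215 = 112.154/483.215 = 0.2321.

23.21 wt%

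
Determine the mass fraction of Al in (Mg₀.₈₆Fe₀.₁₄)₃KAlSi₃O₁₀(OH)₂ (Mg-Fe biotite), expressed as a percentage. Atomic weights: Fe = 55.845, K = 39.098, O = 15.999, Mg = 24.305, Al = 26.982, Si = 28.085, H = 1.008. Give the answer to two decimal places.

6.27 weight percent

M((Mg₀.₈₆Fe₀.₁₄)₃KAlSi₃O₁₀(OH)₂) = 430.501 g/mol.
Al contributes 1 × 26.982 = 26.982 g per mole.
26.982/430.501 = 0.0627 → 6.27%.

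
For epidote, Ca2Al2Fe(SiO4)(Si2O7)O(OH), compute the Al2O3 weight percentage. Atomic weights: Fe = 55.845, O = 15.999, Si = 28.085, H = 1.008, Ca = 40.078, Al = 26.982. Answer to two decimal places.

21.10 wt%

M(Ca2Al2Fe(SiO4)(Si2O7)O(OH)) = 483.215 g/mol; M(Al2O3) = 101.961 g/mol.
Moles Al2O3 per formula unit = 2 Al ÷ 2 = 1.0000.
Al2O3 fraction = (1.0000 × 101.961) / 483.215 = 101.961/483.215 = 0.2110.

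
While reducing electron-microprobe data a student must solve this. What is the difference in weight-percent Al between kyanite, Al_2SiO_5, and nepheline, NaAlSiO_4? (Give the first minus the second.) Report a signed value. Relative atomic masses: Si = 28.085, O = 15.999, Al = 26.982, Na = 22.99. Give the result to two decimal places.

First mineral: 53.964 g Al in 162.044 g formula = 33.30 wt% Al.
Second mineral: 26.982 g Al in 142.053 g formula = 18.99 wt% Al.
33.30% − 18.99% gives a difference of 14.31 percentage points.

14.31 percentage points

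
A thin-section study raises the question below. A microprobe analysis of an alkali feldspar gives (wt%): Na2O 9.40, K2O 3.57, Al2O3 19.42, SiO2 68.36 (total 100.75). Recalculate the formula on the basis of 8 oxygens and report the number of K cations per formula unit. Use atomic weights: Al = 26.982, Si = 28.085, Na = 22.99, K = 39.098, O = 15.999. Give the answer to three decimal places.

9.40 wt% Na2O ÷ 61.979 g/mol = 0.15166 mol, giving 0.30332 Na and 0.15166 O.
3.57 wt% K2O ÷ 94.195 g/mol = 0.03790 mol, giving 0.07580 K and 0.03790 O.
19.42 wt% Al2O3 ÷ 101.961 g/mol = 0.19046 mol, giving 0.38092 Al and 0.57138 O.
68.36 wt% SiO2 ÷ 60.083 g/mol = 1.13776 mol, giving 1.13776 Si and 2.27552 O.
Oxygen sums to 3.03646; scaling by 8/3.03646 = 2.63465 puts the formula on 8 O.
K: 0.07580 × 2.63465 = 0.200 atoms per formula unit.

0.200 K apfu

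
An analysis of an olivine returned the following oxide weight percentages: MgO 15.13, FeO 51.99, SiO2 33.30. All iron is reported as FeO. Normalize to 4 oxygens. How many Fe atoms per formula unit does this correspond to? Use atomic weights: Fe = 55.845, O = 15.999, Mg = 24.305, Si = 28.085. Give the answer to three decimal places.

1.311 Fe apfu

MgO (M=40.304): mol = 0.37540; Mg = 0.37540, O = 0.37540.
FeO (M=71.844): mol = 0.72365; Fe = 0.72365, O = 0.72365.
SiO2 (M=60.083): mol = 0.55423; Si = 0.55423, O = 1.10846.
ΣO = 2.20751; factor = 4/ΣO = 1.81200.
Fe apfu = 0.72365 × 1.81200 = 1.311.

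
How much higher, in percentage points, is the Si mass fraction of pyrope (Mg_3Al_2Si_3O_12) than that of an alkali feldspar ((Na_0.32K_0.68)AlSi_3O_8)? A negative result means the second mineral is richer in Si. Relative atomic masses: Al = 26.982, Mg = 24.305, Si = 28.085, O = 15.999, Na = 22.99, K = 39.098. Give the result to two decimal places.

First mineral: 84.255 g Si in 403.122 g formula = 20.90 wt% Si.
Second mineral: 84.255 g Si in 273.172 g formula = 30.84 wt% Si.
20.90% − 30.84% gives a difference of -9.94 percentage points.

-9.94 percentage points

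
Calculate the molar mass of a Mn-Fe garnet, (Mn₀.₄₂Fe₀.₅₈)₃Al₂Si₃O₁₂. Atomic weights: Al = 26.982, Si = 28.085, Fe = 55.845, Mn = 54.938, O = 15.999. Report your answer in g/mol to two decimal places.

M = 1.26×54.938 + 1.74×55.845 + 2×26.982 + 3×28.085 + 12×15.999

496.60 g/mol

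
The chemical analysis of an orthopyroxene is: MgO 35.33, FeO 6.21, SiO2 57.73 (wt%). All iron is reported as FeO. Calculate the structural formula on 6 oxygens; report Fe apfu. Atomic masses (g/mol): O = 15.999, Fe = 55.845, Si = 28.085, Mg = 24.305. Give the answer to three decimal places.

35.33 wt% MgO ÷ 40.304 g/mol = 0.87659 mol, giving 0.87659 Mg and 0.87659 O.
6.21 wt% FeO ÷ 71.844 g/mol = 0.08644 mol, giving 0.08644 Fe and 0.08644 O.
57.73 wt% SiO2 ÷ 60.083 g/mol = 0.96084 mol, giving 0.96084 Si and 1.92168 O.
Oxygen sums to 2.88471; scaling by 6/2.88471 = 2.07993 puts the formula on 6 O.
Fe: 0.08644 × 2.07993 = 0.180 atoms per formula unit.

0.180 Fe apfu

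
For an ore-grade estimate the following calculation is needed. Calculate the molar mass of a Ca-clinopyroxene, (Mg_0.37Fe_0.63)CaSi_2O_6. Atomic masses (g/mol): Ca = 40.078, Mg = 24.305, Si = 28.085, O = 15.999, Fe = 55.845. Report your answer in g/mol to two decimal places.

236.42 g/mol

The formula mass is the sum 0.37*24.305 + 0.63*55.845 + 1*40.078 + 2*28.085 + 6*15.999.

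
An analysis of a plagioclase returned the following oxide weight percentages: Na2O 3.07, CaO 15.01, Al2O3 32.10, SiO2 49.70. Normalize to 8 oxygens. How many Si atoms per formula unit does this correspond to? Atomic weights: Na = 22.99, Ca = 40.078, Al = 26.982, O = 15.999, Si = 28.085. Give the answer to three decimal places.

2.269 Si apfu

3.07 wt% Na2O ÷ 61.979 g/mol = 0.04953 mol, giving 0.09906 Na and 0.04953 O.
15.01 wt% CaO ÷ 56.077 g/mol = 0.26767 mol, giving 0.26767 Ca and 0.26767 O.
32.10 wt% Al2O3 ÷ 101.961 g/mol = 0.31483 mol, giving 0.62966 Al and 0.94449 O.
49.70 wt% SiO2 ÷ 60.083 g/mol = 0.82719 mol, giving 0.82719 Si and 1.65438 O.
Oxygen sums to 2.91607; scaling by 8/2.91607 = 2.74342 puts the formula on 8 O.
Si: 0.82719 × 2.74342 = 2.269 atoms per formula unit.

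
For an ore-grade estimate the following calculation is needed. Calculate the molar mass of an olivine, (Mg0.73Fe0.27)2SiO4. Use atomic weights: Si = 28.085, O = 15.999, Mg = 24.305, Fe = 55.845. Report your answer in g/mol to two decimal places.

Mg: 1.46 × 24.305 = 35.4853
Fe: 0.54 × 55.845 = 30.1563
Si: 1 × 28.085 = 28.0850
O: 4 × 15.999 = 63.9960
Summing the contributions gives the formula mass.

157.72 g/mol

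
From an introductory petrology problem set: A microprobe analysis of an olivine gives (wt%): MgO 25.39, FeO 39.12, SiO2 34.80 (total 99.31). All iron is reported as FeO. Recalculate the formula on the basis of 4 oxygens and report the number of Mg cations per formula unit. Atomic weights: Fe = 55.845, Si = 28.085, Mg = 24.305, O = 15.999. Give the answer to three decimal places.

1.080 Mg apfu

MgO: 25.39/40.304 = 0.62996 mol → 0.62996 mol Mg, 0.62996 mol O.
FeO: 39.12/71.844 = 0.54451 mol → 0.54451 mol Fe, 0.54451 mol O.
SiO2: 34.80/60.083 = 0.57920 mol → 0.57920 mol Si, 1.15840 mol O.
Total oxygen = 2.33287 mol. Normalization factor = 4/2.33287 = 1.71463.
Mg per 4 O = 0.62996 × 1.71463 = 1.080.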